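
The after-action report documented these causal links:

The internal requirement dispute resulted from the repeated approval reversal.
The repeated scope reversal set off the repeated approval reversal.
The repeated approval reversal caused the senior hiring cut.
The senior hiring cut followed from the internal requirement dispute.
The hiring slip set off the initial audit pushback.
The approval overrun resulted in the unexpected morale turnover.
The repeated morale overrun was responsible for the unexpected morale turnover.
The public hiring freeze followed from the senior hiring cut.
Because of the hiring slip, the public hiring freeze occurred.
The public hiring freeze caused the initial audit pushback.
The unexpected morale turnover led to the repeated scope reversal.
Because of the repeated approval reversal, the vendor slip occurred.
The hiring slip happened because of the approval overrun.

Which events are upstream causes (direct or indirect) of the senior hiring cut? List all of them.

the approval overrun, the internal requirement dispute, the repeated approval reversal, the repeated morale overrun, the repeated scope reversal, the unexpected morale turnover

Immediate causes of the senior hiring cut: the repeated approval reversal, the internal requirement dispute.
Further upstream: the approval overrun, the repeated morale overrun, the unexpected morale turnover, the repeated scope reversal.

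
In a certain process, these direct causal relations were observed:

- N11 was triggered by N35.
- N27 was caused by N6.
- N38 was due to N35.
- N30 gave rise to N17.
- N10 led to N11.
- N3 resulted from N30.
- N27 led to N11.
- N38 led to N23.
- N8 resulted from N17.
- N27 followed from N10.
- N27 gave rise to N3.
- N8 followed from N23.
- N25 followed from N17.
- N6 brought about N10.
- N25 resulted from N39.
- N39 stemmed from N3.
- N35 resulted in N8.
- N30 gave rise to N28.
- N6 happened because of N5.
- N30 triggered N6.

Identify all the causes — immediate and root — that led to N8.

N17, N23, N30, N35, N38

Immediate causes of N8: N35, N17, N23.
Further upstream: N30, N38.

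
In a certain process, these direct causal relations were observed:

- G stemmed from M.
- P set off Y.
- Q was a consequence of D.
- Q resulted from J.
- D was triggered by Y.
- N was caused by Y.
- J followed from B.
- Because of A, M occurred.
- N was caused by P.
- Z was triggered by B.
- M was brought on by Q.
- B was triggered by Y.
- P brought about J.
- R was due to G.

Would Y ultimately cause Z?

There is a causal chain: Y → B → Z.

Yes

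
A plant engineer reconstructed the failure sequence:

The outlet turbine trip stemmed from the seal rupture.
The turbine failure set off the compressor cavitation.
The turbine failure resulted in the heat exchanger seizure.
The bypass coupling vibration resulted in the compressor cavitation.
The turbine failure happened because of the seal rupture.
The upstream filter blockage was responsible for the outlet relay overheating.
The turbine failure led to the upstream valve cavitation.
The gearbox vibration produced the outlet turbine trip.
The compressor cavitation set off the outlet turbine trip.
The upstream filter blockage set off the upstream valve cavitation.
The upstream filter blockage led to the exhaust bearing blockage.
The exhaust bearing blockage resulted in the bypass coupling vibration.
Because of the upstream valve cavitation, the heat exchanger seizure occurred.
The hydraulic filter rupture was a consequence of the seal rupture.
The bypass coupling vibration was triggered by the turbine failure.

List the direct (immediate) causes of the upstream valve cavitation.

Upstream contributors include the seal rupture, but only the turbine failure, the upstream filter blockage feed directly into the upstream valve cavitation.

the turbine failure, the upstream filter blockage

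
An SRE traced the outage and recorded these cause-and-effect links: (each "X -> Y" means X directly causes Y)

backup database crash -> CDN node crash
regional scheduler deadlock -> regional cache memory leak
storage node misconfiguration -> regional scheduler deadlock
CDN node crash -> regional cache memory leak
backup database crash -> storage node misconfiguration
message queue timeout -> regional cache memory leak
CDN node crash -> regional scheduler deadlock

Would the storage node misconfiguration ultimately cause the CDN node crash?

No

The storage node misconfiguration leads to the regional scheduler deadlock, the regional cache memory leak; the CDN node crash is not among them.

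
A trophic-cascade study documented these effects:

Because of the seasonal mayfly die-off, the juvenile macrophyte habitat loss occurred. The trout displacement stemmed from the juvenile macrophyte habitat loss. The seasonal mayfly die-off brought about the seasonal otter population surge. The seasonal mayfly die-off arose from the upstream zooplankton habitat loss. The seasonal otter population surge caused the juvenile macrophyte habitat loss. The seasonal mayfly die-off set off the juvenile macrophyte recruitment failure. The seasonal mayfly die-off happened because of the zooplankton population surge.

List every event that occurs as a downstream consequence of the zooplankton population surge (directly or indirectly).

the juvenile macrophyte habitat loss, the juvenile macrophyte recruitment failure, the seasonal mayfly die-off, the seasonal otter population surge, the trout displacement

Direct effects: the seasonal mayfly die-off.
2 steps out: the seasonal otter population surge, the juvenile macrophyte habitat loss, the juvenile macrophyte recruitment failure.
3 steps out: the trout displacement.
Not reachable from it: the upstream zooplankton habitat loss.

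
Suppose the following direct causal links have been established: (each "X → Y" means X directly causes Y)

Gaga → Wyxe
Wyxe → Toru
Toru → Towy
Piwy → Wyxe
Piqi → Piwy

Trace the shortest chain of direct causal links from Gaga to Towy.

Gaga → Wyxe
Wyxe → Toru
Toru → Towy
Length: 3 steps.

Gaga → Wyxe → Toru → Towy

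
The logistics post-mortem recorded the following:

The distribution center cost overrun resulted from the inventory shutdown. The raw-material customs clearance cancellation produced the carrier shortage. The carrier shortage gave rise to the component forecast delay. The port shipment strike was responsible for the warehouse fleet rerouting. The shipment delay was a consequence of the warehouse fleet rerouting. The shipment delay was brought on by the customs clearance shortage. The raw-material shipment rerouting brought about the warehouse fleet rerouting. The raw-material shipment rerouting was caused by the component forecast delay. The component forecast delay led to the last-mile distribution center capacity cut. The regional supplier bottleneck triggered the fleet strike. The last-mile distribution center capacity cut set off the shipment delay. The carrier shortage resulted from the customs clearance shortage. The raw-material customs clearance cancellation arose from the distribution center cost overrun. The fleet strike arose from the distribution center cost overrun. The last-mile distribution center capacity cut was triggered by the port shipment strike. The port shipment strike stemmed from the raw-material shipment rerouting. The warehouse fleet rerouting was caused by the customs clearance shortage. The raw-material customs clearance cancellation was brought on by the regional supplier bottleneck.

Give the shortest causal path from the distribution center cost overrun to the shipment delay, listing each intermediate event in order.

the distribution center cost overrun → the raw-material customs clearance cancellation → the carrier shortage → the component forecast delay → the last-mile distribution center capacity cut → the shipment delay

the distribution center cost overrun → the raw-material customs clearance cancellation
the raw-material customs clearance cancellation → the carrier shortage
the carrier shortage → the component forecast delay
the component forecast delay → the last-mile distribution center capacity cut
the last-mile distribution center capacity cut → the shipment delay
Length: 5 steps.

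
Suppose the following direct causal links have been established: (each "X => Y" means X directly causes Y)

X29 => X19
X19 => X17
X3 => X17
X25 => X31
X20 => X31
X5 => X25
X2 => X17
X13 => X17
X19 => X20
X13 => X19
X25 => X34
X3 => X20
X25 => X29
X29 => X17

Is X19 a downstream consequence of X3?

No

X3 leads to X20, X31, X17; X19 is not among them.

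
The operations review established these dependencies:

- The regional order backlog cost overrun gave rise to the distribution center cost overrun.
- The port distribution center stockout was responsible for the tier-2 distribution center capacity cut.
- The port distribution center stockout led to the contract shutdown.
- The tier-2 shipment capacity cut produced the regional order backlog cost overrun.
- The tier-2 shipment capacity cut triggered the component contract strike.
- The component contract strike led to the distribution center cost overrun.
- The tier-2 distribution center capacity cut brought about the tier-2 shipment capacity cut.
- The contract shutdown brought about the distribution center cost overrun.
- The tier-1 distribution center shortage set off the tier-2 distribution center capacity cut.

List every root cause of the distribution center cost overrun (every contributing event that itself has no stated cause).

Tracing upstream from the distribution center cost overrun: the distribution center cost overrun ← the contract shutdown ← the port distribution center stockout.
A separate upstream branch: the distribution center cost overrun ← the component contract strike ← the tier-2 shipment capacity cut ← the tier-2 distribution center capacity cut ← the tier-1 distribution center shortage.
Each of those chain origins has no stated cause.

the port distribution center stockout, the tier-1 distribution center shortage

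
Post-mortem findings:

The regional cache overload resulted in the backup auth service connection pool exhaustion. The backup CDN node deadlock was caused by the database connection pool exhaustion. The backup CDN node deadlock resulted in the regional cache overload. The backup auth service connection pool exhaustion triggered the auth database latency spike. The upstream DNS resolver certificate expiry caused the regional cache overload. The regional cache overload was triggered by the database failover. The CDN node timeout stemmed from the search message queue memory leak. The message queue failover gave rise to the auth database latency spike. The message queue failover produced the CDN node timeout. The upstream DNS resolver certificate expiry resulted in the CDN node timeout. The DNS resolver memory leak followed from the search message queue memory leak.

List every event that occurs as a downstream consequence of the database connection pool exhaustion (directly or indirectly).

Direct effects: the backup CDN node deadlock.
2 steps out: the regional cache overload.
3 steps out: the backup auth service connection pool exhaustion.
4 steps out: the auth database latency spike.
Not reachable from it: the message queue failover, the database failover, the upstream DNS resolver certificate expiry, the search message queue memory leak, the CDN node timeout, the DNS resolver memory leak.

the auth database latency spike, the backup CDN node deadlock, the backup auth service connection pool exhaustion, the regional cache overload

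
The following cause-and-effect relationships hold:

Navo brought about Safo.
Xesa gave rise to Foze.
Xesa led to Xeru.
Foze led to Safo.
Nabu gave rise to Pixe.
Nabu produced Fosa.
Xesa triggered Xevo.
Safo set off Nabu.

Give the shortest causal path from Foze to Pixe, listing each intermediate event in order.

Foze → Safo → Nabu → Pixe

Foze → Safo
Safo → Nabu
Nabu → Pixe
Length: 3 steps.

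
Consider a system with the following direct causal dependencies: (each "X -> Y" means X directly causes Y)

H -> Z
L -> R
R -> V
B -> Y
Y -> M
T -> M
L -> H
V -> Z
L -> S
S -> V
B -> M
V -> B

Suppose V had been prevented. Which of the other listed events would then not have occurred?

Downstream of V: B, Y, M, Z.
Of those, still caused via another path: M, Z.
The remainder have no surviving cause.

B, Y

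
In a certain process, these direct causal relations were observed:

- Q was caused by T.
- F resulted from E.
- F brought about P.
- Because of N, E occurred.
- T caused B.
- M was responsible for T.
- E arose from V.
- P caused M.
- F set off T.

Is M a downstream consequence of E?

Yes

There is a causal chain: E → F → P → M.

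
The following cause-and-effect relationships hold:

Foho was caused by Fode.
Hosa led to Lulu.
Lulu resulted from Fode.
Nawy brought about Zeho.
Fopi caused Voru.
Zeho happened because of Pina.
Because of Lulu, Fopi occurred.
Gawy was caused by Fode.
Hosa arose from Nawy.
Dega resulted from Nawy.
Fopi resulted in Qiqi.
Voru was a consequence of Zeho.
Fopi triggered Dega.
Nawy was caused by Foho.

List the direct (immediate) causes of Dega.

Fopi, Nawy

Upstream contributors include Fode, Foho, Hosa, Lulu, but only Fopi, Nawy feed directly into Dega.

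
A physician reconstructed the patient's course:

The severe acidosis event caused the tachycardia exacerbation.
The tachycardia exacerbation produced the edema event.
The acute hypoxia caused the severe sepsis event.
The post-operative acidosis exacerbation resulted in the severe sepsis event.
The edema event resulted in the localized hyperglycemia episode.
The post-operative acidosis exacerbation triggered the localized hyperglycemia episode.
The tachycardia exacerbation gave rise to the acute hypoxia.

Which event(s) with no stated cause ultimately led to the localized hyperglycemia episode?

Tracing upstream from the localized hyperglycemia episode: the localized hyperglycemia episode ← the post-operative acidosis exacerbation.
A separate upstream branch: the localized hyperglycemia episode ← the edema event ← the tachycardia exacerbation ← the severe acidosis event.
Each of those chain origins has no stated cause.

the post-operative acidosis exacerbation, the severe acidosis event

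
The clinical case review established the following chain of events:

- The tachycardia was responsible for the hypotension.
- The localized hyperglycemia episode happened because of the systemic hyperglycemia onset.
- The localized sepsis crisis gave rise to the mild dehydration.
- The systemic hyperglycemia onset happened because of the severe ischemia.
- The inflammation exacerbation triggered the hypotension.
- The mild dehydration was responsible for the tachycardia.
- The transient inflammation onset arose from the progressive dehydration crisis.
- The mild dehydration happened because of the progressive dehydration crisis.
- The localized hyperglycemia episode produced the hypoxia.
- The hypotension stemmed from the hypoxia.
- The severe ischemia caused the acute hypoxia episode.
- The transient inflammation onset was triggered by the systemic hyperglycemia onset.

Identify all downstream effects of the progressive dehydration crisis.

the hypotension, the mild dehydration, the tachycardia, the transient inflammation onset

Direct effects: the transient inflammation onset, the mild dehydration.
2 steps out: the tachycardia.
3 steps out: the hypotension.
Not reachable from it: the localized sepsis crisis, the severe ischemia, the systemic hyperglycemia onset, the localized hyperglycemia episode, the acute hypoxia episode, the hypoxia, the inflammation exacerbation.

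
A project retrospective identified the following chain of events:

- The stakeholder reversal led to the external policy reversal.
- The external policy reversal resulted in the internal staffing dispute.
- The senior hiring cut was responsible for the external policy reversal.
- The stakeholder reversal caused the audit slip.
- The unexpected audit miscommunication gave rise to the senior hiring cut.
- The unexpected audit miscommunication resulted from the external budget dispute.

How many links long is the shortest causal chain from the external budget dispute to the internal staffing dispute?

4

Shortest chain: the external budget dispute → the unexpected audit miscommunication → the senior hiring cut → the external policy reversal → the internal staffing dispute.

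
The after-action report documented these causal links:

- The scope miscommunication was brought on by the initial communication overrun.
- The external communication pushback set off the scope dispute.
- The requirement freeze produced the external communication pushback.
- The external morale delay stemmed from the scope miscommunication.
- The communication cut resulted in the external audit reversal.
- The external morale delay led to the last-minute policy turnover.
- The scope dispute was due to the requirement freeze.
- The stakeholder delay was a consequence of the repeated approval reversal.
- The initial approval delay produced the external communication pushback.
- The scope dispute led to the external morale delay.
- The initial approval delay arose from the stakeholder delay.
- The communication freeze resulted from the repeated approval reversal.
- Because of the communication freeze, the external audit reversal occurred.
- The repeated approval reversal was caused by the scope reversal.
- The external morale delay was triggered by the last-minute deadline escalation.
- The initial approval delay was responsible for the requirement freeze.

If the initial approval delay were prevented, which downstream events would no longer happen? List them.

Downstream of the initial approval delay: the requirement freeze, the external communication pushback, the scope dispute, the external morale delay, the last-minute policy turnover.
Of those, still caused via another path: the external morale delay, the last-minute policy turnover.
The remainder have no surviving cause.

the external communication pushback, the requirement freeze, the scope dispute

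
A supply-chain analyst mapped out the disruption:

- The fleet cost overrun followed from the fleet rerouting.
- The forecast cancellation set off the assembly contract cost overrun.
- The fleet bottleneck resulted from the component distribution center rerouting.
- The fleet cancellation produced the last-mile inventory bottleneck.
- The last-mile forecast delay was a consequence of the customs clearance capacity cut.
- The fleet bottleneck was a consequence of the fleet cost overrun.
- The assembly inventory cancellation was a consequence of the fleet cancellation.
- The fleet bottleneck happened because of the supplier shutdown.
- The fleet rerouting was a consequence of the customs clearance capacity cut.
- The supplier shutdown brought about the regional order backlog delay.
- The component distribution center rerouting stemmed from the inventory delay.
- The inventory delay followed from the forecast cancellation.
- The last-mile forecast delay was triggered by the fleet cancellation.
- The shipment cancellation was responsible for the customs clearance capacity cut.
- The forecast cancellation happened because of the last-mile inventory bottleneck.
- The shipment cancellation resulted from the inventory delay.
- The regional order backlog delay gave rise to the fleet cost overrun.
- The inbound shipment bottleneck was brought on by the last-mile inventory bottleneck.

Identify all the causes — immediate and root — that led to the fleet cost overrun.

Immediate causes of the fleet cost overrun: the regional order backlog delay, the fleet rerouting.
Further upstream: the fleet cancellation, the last-mile inventory bottleneck, the forecast cancellation, the inventory delay, the shipment cancellation, the customs clearance capacity cut, the supplier shutdown.

the customs clearance capacity cut, the fleet cancellation, the fleet rerouting, the forecast cancellation, the inventory delay, the last-mile inventory bottleneck, the regional order backlog delay, the shipment cancellation, the supplier shutdown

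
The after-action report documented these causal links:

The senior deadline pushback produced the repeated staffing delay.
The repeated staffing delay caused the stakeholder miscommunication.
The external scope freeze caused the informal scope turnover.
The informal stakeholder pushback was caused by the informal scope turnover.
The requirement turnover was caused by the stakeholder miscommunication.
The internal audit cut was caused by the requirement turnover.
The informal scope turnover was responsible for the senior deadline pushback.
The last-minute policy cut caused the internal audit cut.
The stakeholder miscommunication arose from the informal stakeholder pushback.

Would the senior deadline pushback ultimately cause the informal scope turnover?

No

The senior deadline pushback leads to the repeated staffing delay, the stakeholder miscommunication, the requirement turnover, the internal audit cut; the informal scope turnover is not among them.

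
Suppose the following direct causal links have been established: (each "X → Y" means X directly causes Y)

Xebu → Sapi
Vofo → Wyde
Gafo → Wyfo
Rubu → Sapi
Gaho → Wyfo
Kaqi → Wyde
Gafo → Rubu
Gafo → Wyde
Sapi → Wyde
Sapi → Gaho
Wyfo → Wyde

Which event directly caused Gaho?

Sapi

Upstream contributors include Gafo, Xebu, Rubu, but only Sapi feeds directly into Gaho.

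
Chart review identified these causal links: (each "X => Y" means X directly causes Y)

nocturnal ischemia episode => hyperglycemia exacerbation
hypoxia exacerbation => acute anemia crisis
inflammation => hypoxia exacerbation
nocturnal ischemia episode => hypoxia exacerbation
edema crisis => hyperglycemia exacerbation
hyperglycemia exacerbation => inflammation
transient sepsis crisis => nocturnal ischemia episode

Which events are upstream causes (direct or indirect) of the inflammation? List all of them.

Immediate cause of the inflammation: the hyperglycemia exacerbation.
Further upstream: the transient sepsis crisis, the nocturnal ischemia episode, the edema crisis.

the edema crisis, the hyperglycemia exacerbation, the nocturnal ischemia episode, the transient sepsis crisis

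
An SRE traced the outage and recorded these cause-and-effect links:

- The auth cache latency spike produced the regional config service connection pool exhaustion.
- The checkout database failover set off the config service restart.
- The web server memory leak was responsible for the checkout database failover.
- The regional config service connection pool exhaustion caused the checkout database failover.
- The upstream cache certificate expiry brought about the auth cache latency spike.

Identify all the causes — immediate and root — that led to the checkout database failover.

the auth cache latency spike, the regional config service connection pool exhaustion, the upstream cache certificate expiry, the web server memory leak

Immediate causes of the checkout database failover: the regional config service connection pool exhaustion, the web server memory leak.
Further upstream: the upstream cache certificate expiry, the auth cache latency spike.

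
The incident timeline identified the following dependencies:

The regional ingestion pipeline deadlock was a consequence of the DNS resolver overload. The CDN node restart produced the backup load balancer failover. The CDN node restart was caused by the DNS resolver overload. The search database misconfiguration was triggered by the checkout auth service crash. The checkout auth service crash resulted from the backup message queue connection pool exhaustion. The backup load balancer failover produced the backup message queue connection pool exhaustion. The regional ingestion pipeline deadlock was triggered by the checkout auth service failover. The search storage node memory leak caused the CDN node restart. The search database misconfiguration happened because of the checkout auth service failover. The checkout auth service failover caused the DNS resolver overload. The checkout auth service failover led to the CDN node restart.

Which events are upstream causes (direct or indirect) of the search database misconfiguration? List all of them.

Immediate causes of the search database misconfiguration: the checkout auth service failover, the checkout auth service crash.
Further upstream: the DNS resolver overload, the CDN node restart, the backup load balancer failover, the backup message queue connection pool exhaustion, the search storage node memory leak.

the CDN node restart, the DNS resolver overload, the backup load balancer failover, the backup message queue connection pool exhaustion, the checkout auth service crash, the checkout auth service failover, the search storage node memory leak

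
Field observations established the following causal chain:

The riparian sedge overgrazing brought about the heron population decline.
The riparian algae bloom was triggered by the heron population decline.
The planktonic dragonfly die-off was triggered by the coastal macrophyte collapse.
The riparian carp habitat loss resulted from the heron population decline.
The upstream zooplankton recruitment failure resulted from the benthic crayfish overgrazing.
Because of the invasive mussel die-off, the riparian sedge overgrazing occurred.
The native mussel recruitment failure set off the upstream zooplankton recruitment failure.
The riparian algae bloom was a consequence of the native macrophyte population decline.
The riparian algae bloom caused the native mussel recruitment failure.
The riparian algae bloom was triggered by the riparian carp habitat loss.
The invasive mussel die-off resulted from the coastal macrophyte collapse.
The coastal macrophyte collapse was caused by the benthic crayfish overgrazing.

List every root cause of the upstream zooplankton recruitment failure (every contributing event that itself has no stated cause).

the benthic crayfish overgrazing, the native macrophyte population decline

Tracing upstream from the upstream zooplankton recruitment failure: the upstream zooplankton recruitment failure ← the benthic crayfish overgrazing.
A separate upstream branch: the upstream zooplankton recruitment failure ← the native mussel recruitment failure ← the riparian algae bloom ← the native macrophyte population decline.
Each of those chain origins has no stated cause.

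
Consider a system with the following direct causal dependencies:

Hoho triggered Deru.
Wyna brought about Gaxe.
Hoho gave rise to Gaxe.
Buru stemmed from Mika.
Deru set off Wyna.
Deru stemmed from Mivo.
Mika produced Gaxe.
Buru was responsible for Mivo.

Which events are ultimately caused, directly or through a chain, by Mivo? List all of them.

Deru, Gaxe, Wyna

Direct effects: Deru.
2 steps out: Wyna.
3 steps out: Gaxe.
Not reachable from it: Hoho, Mika, Buru.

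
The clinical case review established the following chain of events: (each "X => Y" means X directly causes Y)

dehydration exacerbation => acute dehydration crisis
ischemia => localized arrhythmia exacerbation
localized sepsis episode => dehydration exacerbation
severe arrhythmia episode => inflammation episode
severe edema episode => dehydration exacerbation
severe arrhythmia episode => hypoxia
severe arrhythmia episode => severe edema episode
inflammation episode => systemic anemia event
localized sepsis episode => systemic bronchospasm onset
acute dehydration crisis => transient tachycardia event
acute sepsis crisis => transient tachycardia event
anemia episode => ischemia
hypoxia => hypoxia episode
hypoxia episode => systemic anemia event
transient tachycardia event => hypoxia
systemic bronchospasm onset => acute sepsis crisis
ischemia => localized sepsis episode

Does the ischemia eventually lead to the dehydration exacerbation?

Yes

There is a causal chain: the ischemia → the localized sepsis episode → the dehydration exacerbation.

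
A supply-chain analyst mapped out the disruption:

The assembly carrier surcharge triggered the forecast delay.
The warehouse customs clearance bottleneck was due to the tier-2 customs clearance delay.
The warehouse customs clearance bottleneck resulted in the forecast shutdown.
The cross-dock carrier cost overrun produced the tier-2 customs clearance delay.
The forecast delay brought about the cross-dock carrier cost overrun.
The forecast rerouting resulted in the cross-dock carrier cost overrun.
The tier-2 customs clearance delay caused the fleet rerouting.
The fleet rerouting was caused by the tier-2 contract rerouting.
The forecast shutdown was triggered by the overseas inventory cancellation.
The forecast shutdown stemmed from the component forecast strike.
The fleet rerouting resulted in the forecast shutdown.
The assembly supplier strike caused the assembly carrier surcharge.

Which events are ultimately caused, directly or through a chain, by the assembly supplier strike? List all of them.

the assembly carrier surcharge, the cross-dock carrier cost overrun, the fleet rerouting, the forecast delay, the forecast shutdown, the tier-2 customs clearance delay, the warehouse customs clearance bottleneck

Direct effects: the assembly carrier surcharge.
2 steps out: the forecast delay.
3 steps out: the cross-dock carrier cost overrun.
4 steps out: the tier-2 customs clearance delay.
5 steps out: the fleet rerouting, the warehouse customs clearance bottleneck.
6 steps out: the forecast shutdown.
Not reachable from it: the overseas inventory cancellation, the forecast rerouting, the component forecast strike, the tier-2 contract rerouting.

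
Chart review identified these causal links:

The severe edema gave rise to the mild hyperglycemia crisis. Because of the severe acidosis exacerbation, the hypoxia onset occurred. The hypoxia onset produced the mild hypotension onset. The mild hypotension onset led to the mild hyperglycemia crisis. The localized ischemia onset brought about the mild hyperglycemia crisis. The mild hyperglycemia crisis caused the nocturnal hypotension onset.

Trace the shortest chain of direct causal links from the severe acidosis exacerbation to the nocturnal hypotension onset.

the severe acidosis exacerbation → the hypoxia onset
the hypoxia onset → the mild hypotension onset
the mild hypotension onset → the mild hyperglycemia crisis
the mild hyperglycemia crisis → the nocturnal hypotension onset
Length: 4 steps.

the severe acidosis exacerbation → the hypoxia onset → the mild hypotension onset → the mild hyperglycemia crisis → the nocturnal hypotension onset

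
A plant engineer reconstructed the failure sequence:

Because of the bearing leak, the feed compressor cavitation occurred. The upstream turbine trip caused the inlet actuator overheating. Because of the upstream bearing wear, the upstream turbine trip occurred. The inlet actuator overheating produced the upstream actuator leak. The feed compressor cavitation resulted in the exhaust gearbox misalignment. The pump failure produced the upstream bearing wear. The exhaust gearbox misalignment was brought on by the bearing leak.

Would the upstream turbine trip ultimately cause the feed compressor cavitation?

The upstream turbine trip leads to the inlet actuator overheating, the upstream actuator leak; the feed compressor cavitation is not among them.

No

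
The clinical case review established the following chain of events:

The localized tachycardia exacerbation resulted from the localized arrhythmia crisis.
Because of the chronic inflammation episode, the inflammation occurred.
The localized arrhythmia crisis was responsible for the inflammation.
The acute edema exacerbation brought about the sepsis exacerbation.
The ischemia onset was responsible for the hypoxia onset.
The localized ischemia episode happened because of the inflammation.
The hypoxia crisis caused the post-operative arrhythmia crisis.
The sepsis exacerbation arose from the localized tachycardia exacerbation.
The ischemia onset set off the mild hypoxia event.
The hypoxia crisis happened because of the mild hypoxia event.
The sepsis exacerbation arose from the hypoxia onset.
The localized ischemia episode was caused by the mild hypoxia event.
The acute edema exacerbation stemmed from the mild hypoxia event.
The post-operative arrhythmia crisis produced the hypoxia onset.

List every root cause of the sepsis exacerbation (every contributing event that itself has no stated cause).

Tracing upstream from the sepsis exacerbation: the sepsis exacerbation ← the localized tachycardia exacerbation ← the localized arrhythmia crisis.
A separate upstream branch: the sepsis exacerbation ← the hypoxia onset ← the ischemia onset.
Each of those chain origins has no stated cause.

the ischemia onset, the localized arrhythmia crisis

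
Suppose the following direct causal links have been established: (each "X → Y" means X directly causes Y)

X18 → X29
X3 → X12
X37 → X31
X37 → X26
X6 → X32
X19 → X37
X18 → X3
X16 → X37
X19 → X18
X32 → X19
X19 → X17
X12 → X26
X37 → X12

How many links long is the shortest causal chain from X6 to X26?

Shortest chain: X6 → X32 → X19 → X37 → X26.

4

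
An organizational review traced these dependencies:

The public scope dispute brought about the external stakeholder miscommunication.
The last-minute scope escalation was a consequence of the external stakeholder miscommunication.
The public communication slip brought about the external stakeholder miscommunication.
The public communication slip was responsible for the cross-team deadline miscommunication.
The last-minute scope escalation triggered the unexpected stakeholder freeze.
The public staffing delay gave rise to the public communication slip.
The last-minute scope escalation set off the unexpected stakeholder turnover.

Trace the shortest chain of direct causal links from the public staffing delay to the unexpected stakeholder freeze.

the public staffing delay → the public communication slip → the external stakeholder miscommunication → the last-minute scope escalation → the unexpected stakeholder freeze

the public staffing delay → the public communication slip
the public communication slip → the external stakeholder miscommunication
the external stakeholder miscommunication → the last-minute scope escalation
the last-minute scope escalation → the unexpected stakeholder freeze
Length: 4 steps.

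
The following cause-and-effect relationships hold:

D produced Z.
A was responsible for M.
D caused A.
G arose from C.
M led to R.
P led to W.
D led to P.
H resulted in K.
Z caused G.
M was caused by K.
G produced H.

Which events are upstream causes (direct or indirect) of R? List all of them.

Immediate cause of R: M.
Further upstream: D, Z, G, A, H, K, C.

A, C, D, G, H, K, M, Z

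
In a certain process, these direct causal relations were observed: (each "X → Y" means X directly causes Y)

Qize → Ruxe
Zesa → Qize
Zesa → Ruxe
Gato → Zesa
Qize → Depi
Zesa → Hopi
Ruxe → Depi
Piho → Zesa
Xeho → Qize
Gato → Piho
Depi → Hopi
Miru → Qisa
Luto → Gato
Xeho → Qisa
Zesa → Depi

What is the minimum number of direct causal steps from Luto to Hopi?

3

Shortest chain: Luto → Gato → Zesa → Hopi.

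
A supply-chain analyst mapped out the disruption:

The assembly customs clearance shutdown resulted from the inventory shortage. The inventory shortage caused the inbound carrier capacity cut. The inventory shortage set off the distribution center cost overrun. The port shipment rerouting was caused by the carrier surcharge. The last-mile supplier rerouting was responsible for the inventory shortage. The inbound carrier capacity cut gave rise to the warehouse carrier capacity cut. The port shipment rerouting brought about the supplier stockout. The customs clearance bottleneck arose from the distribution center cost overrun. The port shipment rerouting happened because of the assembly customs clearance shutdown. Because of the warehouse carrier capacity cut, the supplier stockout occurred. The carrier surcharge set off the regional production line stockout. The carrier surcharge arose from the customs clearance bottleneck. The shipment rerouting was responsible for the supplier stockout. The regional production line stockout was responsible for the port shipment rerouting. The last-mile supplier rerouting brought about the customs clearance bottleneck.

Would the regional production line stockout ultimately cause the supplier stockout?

Yes

There is a causal chain: the regional production line stockout → the port shipment rerouting → the supplier stockout.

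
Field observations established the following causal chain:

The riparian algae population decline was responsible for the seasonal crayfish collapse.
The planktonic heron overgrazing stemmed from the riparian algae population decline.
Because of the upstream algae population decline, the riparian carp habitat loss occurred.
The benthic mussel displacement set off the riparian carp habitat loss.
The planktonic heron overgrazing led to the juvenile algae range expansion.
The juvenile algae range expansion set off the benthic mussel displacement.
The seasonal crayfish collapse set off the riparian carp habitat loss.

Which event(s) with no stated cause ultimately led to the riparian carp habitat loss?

the riparian algae population decline, the upstream algae population decline

Tracing upstream from the riparian carp habitat loss: the riparian carp habitat loss ← the seasonal crayfish collapse ← the riparian algae population decline.
A separate upstream branch: the riparian carp habitat loss ← the upstream algae population decline.
Each of those chain origins has no stated cause.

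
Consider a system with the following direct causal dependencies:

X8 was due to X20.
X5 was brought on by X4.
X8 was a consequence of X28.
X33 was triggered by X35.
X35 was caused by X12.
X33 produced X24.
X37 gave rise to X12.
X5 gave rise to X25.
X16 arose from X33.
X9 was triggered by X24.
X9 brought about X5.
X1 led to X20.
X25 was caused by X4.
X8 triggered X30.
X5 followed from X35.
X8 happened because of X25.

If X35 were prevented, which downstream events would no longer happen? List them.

Downstream of X35: X33, X24, X9, X16, X5, X25, X8, X30.
Of those, still caused via another path: X5, X25, X8, X30.
The remainder have no surviving cause.

X16, X24, X33, X9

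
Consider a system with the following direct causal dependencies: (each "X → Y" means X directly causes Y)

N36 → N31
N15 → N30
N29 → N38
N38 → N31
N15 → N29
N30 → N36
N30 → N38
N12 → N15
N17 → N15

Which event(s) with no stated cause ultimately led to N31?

N12, N17

Tracing upstream from N31: N31 ← N38 ← N29 ← N15 ← N12.
A separate upstream branch: N31 ← N38 ← N29 ← N15 ← N17.
Each of those chain origins has no stated cause.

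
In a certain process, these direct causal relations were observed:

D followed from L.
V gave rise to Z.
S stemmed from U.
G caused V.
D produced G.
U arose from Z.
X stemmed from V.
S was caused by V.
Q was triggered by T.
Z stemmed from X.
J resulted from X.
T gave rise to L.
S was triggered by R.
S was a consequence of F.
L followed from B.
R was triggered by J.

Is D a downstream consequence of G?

No

G leads to V, X, Z, J, U, R, S; D is not among them.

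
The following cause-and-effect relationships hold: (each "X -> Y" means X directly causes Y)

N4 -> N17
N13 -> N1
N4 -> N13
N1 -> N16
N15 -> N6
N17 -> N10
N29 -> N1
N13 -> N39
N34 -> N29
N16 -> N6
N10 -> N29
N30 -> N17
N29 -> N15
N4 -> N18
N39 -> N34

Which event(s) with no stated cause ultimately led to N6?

Tracing upstream from N6: N6 ← N16 ← N1 ← N13 ← N4.
A separate upstream branch: N6 ← N15 ← N29 ← N10 ← N17 ← N30.
Each of those chain origins has no stated cause.

N30, N4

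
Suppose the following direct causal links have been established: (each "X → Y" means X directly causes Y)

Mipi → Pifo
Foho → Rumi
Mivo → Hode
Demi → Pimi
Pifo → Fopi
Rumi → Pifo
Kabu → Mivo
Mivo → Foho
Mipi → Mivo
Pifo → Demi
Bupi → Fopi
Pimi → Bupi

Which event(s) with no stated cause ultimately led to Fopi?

Kabu, Mipi

Tracing upstream from Fopi: Fopi ← Pifo ← Mipi.
A separate upstream branch: Fopi ← Pifo ← Rumi ← Foho ← Mivo ← Kabu.
Each of those chain origins has no stated cause.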